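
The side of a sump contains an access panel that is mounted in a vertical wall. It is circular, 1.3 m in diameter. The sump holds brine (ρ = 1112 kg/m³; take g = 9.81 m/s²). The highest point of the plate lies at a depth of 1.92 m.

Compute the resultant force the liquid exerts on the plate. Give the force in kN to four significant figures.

F ≈ 37.21 kN

γ = ρg = 1112 × 9.81 / 1000 = 10.90872 kN/m³.
The centroid is at the centre, 0.65 m below the top of the plate, so the centroid depth is h_c = 1.92 + 0.65 = 2.57 m.
A = π(0.65)² = 1.32732 m².
Resultant F = γ·h_c·A = 10.90872 × 2.57 × 1.32732 = 37.212 kN.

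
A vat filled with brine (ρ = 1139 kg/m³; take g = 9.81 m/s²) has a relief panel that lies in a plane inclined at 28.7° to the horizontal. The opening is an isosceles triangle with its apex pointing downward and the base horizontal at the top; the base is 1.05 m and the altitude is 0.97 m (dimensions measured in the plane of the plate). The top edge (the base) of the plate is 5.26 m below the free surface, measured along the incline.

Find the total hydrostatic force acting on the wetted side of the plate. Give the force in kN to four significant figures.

γ = ρg = 1139 × 9.81 / 1000 = 11.17359 kN/m³.
Let θ = 28.7° be the plate's angle to the horizontal; measure y along the incline from where the plane meets the free surface. Vertical depth h = y·sinθ with sinθ = 0.480223.
With the apex down, the centroid sits h/3 = 0.97/3 = 0.323333 m below the base (the top edge), so y_c = 5.26 + 0.323333 = 5.58333 m and h_c = 5.58333 × 0.480223 = 2.68124 m.
A = ½ × 1.05 × 0.97 = 0.50925 m².
Resultant F = γ·h_c·A = 11.17359 × 2.68124 × 0.50925 = 15.2567 kN.

F ≈ 15.26 kN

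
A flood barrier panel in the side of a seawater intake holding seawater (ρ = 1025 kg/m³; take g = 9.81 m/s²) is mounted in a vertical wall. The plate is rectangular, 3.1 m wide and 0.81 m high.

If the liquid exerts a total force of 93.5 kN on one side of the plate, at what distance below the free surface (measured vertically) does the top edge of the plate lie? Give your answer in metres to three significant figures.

d_top ≈ 3.30 m

γ = ρg = 1025 × 9.81 / 1000 = 10.05525 kN/m³.
A = 3.1 × 0.81 = 2.511 m².
From F = γ·h_c·A, the centroid depth is h_c = 93.5/(10.05525 × 2.511) = 3.70316 m.
The centroid lies 0.81/2 = 0.405 m below the top edge, so the top edge sits at h_top = 3.70316 − 0.405 = 3.29816 m below the surface.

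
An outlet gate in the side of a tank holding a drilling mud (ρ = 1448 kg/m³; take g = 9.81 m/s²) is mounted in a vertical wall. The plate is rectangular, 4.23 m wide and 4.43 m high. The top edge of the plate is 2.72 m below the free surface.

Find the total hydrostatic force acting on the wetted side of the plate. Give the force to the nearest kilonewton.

γ = ρg = 1448 × 9.81 / 1000 = 14.20488 kN/m³.
The centroid lies 4.43/2 = 2.215 m below the top edge, so the centroid depth is h_c = 2.72 + 2.215 = 4.935 m.
A = 4.23 × 4.43 = 18.7389 m².
Resultant F = γ·h_c·A = 14.20488 × 4.935 × 18.7389 = 1313.62 kN.

F ≈ 1314 kN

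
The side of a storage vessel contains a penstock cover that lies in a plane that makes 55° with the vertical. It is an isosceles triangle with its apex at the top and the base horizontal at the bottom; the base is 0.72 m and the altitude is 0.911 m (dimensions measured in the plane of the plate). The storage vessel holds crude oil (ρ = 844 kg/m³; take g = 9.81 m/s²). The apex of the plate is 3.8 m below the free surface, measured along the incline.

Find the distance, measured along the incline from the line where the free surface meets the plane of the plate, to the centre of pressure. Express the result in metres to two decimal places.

y_p = 4.42 m

γ = ρg = 844 × 9.81 / 1000 = 8.27964 kN/m³.
The plate makes 55° with the vertical, i.e. θ = 90° − 55° = 35° to the horizontal. Measuring y along the incline from the free-surface line, vertical depth h = y·sinθ with sinθ = 0.573576.
With the apex up, the centroid sits 2h/3 = 2 × 0.911/3 = 0.607333 m below the apex, so y_c = 3.8 + 0.607333 = 4.40733 m and h_c = 4.40733 × 0.573576 = 2.52794 m.
A = ½ × 0.72 × 0.911 = 0.32796 m².
Resultant F = γ·h_c·A = 8.27964 × 2.52794 × 0.32796 = 6.86434 kN.
I_c = b·h³/36 = 0.72 × 0.911³/36 = 0.0151212 m⁴.
Centre of pressure: y_p = y_c + I_c/(y_c·A) = 4.40733 + 0.0151212/(4.40733 × 0.32796) = 4.40733 + 0.0104614 = 4.41779 m along the plane.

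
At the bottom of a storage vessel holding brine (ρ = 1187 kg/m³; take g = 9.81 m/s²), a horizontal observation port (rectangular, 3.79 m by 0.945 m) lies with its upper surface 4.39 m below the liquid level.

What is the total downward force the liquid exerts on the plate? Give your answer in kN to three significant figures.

F ≈ 183 kN

γ = ρg = 1187 × 9.81 / 1000 = 11.64447 kN/m³.
The plate is horizontal, so pressure is uniform at p = γ·h = 11.64447 × 4.39 = 51.1192 kN/m².
A = 3.79 × 0.945 = 3.58155 m².
F = p·A = 51.1192 × 3.58155 = 183.086 kN.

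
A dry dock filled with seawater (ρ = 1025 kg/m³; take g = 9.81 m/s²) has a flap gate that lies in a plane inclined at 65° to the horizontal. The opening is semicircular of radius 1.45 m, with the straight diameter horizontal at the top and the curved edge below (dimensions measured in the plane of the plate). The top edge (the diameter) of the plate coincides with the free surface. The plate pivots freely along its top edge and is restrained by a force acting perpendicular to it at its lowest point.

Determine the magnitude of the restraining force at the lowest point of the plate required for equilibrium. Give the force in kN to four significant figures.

γ = ρg = 1025 × 9.81 / 1000 = 10.05525 kN/m³.
Let θ = 65° be the plate's angle to the horizontal; measure y along the incline from where the plane meets the free surface. Vertical depth h = y·sinθ with sinθ = 0.906308.
The centroid of a semicircle lies 4r/(3π) = 0.615399 m from the diameter, here below the top edge, so y_c = 0.615399 m and h_c = 0.615399 × 0.906308 = 0.557741 m.
A = πr²/2 = π × 1.45²/2 = 3.3026 m².
Resultant F = γ·h_c·A = 10.05525 × 0.557741 × 3.3026 = 18.5217 kN.
I_c = (π/8 − 8/(9π))·r⁴ = 0.109757 × 1.45⁴ = 0.485182 m⁴.
Centre of pressure: y_p = y_c + I_c/(y_c·A) = 0.615399 + 0.485182/(0.615399 × 3.3026) = 0.615399 + 0.238722 = 0.854121 m along the plane.
The resultant acts 0.615399 + 0.238722 = 0.854121 m (along the plate) below the hinge at the top edge, so the moment about the hinge is M = F × 0.854121 = 18.5217 × 0.854121 = 15.8198 kN·m.
A normal force at the bottom, 1.45 m from the hinge, must supply this moment: P = 15.8198/1.45 = 10.9102 kN.

P ≈ 10.91 kN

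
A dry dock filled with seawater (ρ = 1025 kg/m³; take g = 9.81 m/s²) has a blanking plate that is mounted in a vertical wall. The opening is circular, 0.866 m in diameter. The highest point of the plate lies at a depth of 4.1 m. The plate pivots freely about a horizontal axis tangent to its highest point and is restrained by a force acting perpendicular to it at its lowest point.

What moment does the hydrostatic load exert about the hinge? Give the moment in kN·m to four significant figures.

γ = ρg = 1025 × 9.81 / 1000 = 10.05525 kN/m³.
The centroid is at the centre, 0.433 m below the top of the plate, so the centroid depth is h_c = 4.1 + 0.433 = 4.533 m.
A = π(0.433)² = 0.589014 m².
Resultant F = γ·h_c·A = 10.05525 × 4.533 × 0.589014 = 26.8475 kN.
I_c = πr⁴/4 = π × 0.433⁴/4 = 0.0276084 m⁴.
Centre of pressure: y_p = y_c + I_c/(y_c·A) = 4.533 + 0.0276084/(4.533 × 0.589014) = 4.533 + 0.0103402 = 4.54334 m along the plane.
The resultant acts 0.433 + 0.0103402 = 0.44334 m (along the plate) below the hinge at the top edge, so the moment about the hinge is M = F × 0.44334 = 26.8475 × 0.44334 = 11.9026 kN·m.

M ≈ 11.90 kN·m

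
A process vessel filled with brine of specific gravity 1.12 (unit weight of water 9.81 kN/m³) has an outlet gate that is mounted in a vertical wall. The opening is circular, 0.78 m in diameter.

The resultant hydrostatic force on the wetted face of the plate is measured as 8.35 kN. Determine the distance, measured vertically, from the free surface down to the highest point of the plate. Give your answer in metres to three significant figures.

γ = 1.12 × 9.81 = 10.9872 kN/m³.
A = π(0.39)² = 0.477836 m².
From F = γ·h_c·A, the centroid depth is h_c = 8.35/(10.9872 × 0.477836) = 1.59045 m.
The centroid is at the centre, 0.39 m below the top of the plate, so the highest point sits at h_top = 1.59045 − 0.39 = 1.20045 m below the surface.

d_top ≈ 1.20 m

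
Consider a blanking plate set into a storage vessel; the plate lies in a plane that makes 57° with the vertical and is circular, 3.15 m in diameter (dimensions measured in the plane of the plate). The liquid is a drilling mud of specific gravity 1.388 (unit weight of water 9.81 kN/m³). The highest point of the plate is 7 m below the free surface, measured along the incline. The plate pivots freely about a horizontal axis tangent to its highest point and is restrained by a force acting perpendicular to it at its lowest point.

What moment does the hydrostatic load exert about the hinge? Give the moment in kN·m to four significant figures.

M ≈ 816.4 kN·m

γ = 1.388 × 9.81 = 13.61628 kN/m³.
The plate makes 57° with the vertical, i.e. θ = 90° − 57° = 33° to the horizontal. Measuring y along the incline from the free-surface line, vertical depth h = y·sinθ with sinθ = 0.544639.
The centroid is at the centre, 1.575 m below the top of the plate, so y_c = 7 + 1.575 = 8.575 m and h_c = 8.575 × 0.544639 = 4.67028 m.
A = π(1.575)² = 7.79311 m².
Resultant F = γ·h_c·A = 13.61628 × 4.67028 × 7.79311 = 495.578 kN.
I_c = πr⁴/4 = π × 1.575⁴/4 = 4.83295 m⁴.
Centre of pressure: y_p = y_c + I_c/(y_c·A) = 8.575 + 4.83295/(8.575 × 7.79311) = 8.575 + 0.0723215 = 8.64732 m along the plane.
The resultant acts 1.575 + 0.0723215 = 1.64732 m (along the plate) below the hinge at the top edge, so the moment about the hinge is M = F × 1.64732 = 495.578 × 1.64732 = 816.376 kN·m.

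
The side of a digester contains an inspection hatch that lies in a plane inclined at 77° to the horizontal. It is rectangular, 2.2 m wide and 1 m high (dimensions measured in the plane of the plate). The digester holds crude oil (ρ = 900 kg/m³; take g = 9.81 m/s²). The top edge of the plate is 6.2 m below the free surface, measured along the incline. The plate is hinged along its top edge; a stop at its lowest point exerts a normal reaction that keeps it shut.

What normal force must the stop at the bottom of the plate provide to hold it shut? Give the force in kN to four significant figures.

P ≈ 64.98 kN

γ = ρg = 900 × 9.81 / 1000 = 8.829 kN/m³.
Let θ = 77° be the plate's angle to the horizontal; measure y along the incline from where the plane meets the free surface. Vertical depth h = y·sinθ with sinθ = 0.974370.
The centroid lies 1/2 = 0.5 m below the top edge, so y_c = 6.2 + 0.5 = 6.7 m and h_c = 6.7 × 0.974370 = 6.52828 m.
A = 2.2 × 1 = 2.2 m².
Resultant F = γ·h_c·A = 8.829 × 6.52828 × 2.2 = 126.804 kN.
I_c = b·h³/12 = 2.2 × 1³/12 = 0.183333 m⁴.
Centre of pressure: y_p = y_c + I_c/(y_c·A) = 6.7 + 0.183333/(6.7 × 2.2) = 6.7 + 0.0124378 = 6.71244 m along the plane.
The resultant acts 0.5 + 0.0124378 = 0.512438 m (along the plate) below the hinge at the top edge, so the moment about the hinge is M = F × 0.512438 = 126.804 × 0.512438 = 64.9792 kN·m.
A normal force at the bottom, 1 m from the hinge, must supply this moment: P = 64.9792/1 = 64.9792 kN.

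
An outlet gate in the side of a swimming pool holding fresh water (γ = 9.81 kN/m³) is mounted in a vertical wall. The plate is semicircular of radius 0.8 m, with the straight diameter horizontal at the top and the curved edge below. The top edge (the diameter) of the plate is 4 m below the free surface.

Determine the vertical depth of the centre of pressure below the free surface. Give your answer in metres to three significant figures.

γ = 9.81 kN/m³.
The centroid of a semicircle lies 4r/(3π) = 0.339531 m from the diameter, here below the top edge, so the centroid depth is h_c = 4 + 0.339531 = 4.33953 m.
A = πr²/2 = π × 0.8²/2 = 1.00531 m².
Resultant F = γ·h_c·A = 9.81 × 4.33953 × 1.00531 = 42.7968 kN.
I_c = (π/8 − 8/(9π))·r⁴ = 0.109757 × 0.8⁴ = 0.0449565 m⁴.
Centre of pressure: y_p = y_c + I_c/(y_c·A) = 4.33953 + 0.0449565/(4.33953 × 1.00531) = 4.33953 + 0.010305 = 4.34983 m along the plane.

h_p = 4.35 m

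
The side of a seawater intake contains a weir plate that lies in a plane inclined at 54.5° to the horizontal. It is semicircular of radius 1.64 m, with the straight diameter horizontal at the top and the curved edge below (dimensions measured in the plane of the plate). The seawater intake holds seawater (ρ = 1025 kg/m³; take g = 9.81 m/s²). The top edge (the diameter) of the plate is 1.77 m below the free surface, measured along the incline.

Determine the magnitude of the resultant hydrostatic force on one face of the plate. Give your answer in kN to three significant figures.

F ≈ 85.3 kN

γ = ρg = 1025 × 9.81 / 1000 = 10.05525 kN/m³.
Let θ = 54.5° be the plate's angle to the horizontal; measure y along the incline from where the plane meets the free surface. Vertical depth h = y·sinθ with sinθ = 0.814116.
The centroid of a semicircle lies 4r/(3π) = 0.696038 m from the diameter, here below the top edge, so y_c = 1.77 + 0.696038 = 2.46604 m and h_c = 2.46604 × 0.814116 = 2.00764 m.
A = πr²/2 = π × 1.64²/2 = 4.22481 m².
Resultant F = γ·h_c·A = 10.05525 × 2.00764 × 4.22481 = 85.2876 kN.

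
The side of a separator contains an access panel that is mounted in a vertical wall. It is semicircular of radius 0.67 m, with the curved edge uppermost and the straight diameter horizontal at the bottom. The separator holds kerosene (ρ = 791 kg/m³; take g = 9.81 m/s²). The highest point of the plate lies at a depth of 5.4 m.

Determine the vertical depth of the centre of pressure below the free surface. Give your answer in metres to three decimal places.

γ = ρg = 791 × 9.81 / 1000 = 7.75971 kN/m³.
The centroid lies 4r/(3π) = 0.284357 m above the diameter, so r − 4r/(3π) = 0.67 − 0.284357 = 0.385643 m below the topmost point, so the centroid depth is h_c = 5.4 + 0.385643 = 5.78564 m.
A = πr²/2 = π × 0.67²/2 = 0.70513 m².
Resultant F = γ·h_c·A = 7.75971 × 5.78564 × 0.70513 = 31.6567 kN.
I_c = (π/8 − 8/(9π))·r⁴ = 0.109757 × 0.67⁴ = 0.0221173 m⁴.
Centre of pressure: y_p = y_c + I_c/(y_c·A) = 5.78564 + 0.0221173/(5.78564 × 0.70513) = 5.78564 + 0.0054214 = 5.79106 m along the plane.

h_p = 5.791 m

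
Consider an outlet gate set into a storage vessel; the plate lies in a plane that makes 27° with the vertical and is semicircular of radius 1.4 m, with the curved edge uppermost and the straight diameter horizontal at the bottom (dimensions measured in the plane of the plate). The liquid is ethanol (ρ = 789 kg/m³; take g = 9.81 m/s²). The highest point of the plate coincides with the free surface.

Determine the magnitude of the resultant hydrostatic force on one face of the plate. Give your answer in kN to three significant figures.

F ≈ 17.1 kN

γ = ρg = 789 × 9.81 / 1000 = 7.74009 kN/m³.
The plate makes 27° with the vertical, i.e. θ = 90° − 27° = 63° to the horizontal. Measuring y along the incline from the free-surface line, vertical depth h = y·sinθ with sinθ = 0.891007.
The centroid lies 4r/(3π) = 0.594178 m above the diameter, so r − 4r/(3π) = 1.4 − 0.594178 = 0.805822 m below the topmost point, so y_c = 0.805822 m and h_c = 0.805822 × 0.891007 = 0.717993 m.
A = πr²/2 = π × 1.4²/2 = 3.07876 m².
Resultant F = γ·h_c·A = 7.74009 × 0.717993 × 3.07876 = 17.1097 kN.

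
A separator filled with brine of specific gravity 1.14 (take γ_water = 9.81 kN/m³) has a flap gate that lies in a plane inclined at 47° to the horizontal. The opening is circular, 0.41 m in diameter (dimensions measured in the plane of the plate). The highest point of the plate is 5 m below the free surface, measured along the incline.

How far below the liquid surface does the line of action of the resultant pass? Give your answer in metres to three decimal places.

h_p = 3.808 m

γ = 1.14 × 9.81 = 11.1834 kN/m³.
Let θ = 47° be the plate's angle to the horizontal; measure y along the incline from where the plane meets the free surface. Vertical depth h = y·sinθ with sinθ = 0.731354.
The centroid is at the centre, 0.205 m below the top of the plate, so y_c = 5 + 0.205 = 5.205 m and h_c = 5.205 × 0.731354 = 3.8067 m.
A = π(0.205)² = 0.132025 m².
Resultant F = γ·h_c·A = 11.1834 × 3.8067 × 0.132025 = 5.62055 kN.
I_c = πr⁴/4 = π × 0.205⁴/4 = 0.00138709 m⁴.
Centre of pressure: y_p = y_c + I_c/(y_c·A) = 5.205 + 0.00138709/(5.205 × 0.132025) = 5.205 + 0.0020185 = 5.20702 m along the plane.
Vertically, h_p = y_p·sinθ = 5.20702 × 0.731354 = 3.80817 m.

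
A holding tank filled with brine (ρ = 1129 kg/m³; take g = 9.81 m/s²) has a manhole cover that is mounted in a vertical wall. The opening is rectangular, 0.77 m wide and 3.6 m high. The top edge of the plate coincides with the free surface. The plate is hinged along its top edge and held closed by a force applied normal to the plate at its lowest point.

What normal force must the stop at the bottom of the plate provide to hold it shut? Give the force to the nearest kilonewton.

γ = ρg = 1129 × 9.81 / 1000 = 11.07549 kN/m³.
The centroid lies 3.6/2 = 1.8 m below the top edge, so the centroid depth is h_c = 1.8 m.
A = 0.77 × 3.6 = 2.772 m².
Resultant F = γ·h_c·A = 11.07549 × 1.8 × 2.772 = 55.2623 kN.
I_c = b·h³/12 = 0.77 × 3.6³/12 = 2.99376 m⁴.
Centre of pressure: y_p = y_c + I_c/(y_c·A) = 1.8 + 2.99376/(1.8 × 2.772) = 1.8 + 0.6 = 2.4 m along the plane.
The resultant acts 1.8 + 0.6 = 2.4 m (along the plate) below the hinge at the top edge, so the moment about the hinge is M = F × 2.4 = 55.2623 × 2.4 = 132.63 kN·m.
A normal force at the bottom, 3.6 m from the hinge, must supply this moment: P = 132.63/3.6 = 36.8417 kN.

P ≈ 37 kN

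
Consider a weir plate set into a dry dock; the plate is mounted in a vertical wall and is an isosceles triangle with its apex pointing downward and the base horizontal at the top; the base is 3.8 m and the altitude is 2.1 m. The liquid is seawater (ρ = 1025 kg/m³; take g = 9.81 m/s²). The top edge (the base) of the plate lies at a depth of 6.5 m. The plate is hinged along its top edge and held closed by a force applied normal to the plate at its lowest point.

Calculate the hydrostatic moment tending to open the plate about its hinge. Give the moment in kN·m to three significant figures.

M ≈ 212 kN·m

γ = ρg = 1025 × 9.81 / 1000 = 10.05525 kN/m³.
With the apex down, the centroid sits h/3 = 2.1/3 = 0.7 m below the base (the top edge), so the centroid depth is h_c = 6.5 + 0.7 = 7.2 m.
A = ½ × 3.8 × 2.1 = 3.99 m².
Resultant F = γ·h_c·A = 10.05525 × 7.2 × 3.99 = 288.867 kN.
I_c = b·h³/36 = 3.8 × 2.1³/36 = 0.97755 m⁴.
Centre of pressure: y_p = y_c + I_c/(y_c·A) = 7.2 + 0.97755/(7.2 × 3.99) = 7.2 + 0.0340278 = 7.23403 m along the plane.
The resultant acts 0.7 + 0.0340278 = 0.734028 m (along the plate) below the hinge at the top edge, so the moment about the hinge is M = F × 0.734028 = 288.867 × 0.734028 = 212.036 kN·m.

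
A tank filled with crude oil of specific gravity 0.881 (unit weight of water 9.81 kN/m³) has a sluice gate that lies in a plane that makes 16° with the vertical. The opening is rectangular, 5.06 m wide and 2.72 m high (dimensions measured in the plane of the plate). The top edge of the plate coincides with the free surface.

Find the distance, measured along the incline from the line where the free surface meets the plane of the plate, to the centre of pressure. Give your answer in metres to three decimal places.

γ = 0.881 × 9.81 = 8.64261 kN/m³.
The plate makes 16° with the vertical, i.e. θ = 90° − 16° = 74° to the horizontal. Measuring y along the incline from the free-surface line, vertical depth h = y·sinθ with sinθ = 0.961262.
The centroid lies 2.72/2 = 1.36 m below the top edge, so y_c = 1.36 m and h_c = 1.36 × 0.961262 = 1.30732 m.
A = 5.06 × 2.72 = 13.7632 m².
Resultant F = γ·h_c·A = 8.64261 × 1.30732 × 13.7632 = 155.506 kN.
I_c = b·h³/12 = 5.06 × 2.72³/12 = 8.48547 m⁴.
Centre of pressure: y_p = y_c + I_c/(y_c·A) = 1.36 + 8.48547/(1.36 × 13.7632) = 1.36 + 0.453333 = 1.81333 m along the plane.

y_p = 1.813 m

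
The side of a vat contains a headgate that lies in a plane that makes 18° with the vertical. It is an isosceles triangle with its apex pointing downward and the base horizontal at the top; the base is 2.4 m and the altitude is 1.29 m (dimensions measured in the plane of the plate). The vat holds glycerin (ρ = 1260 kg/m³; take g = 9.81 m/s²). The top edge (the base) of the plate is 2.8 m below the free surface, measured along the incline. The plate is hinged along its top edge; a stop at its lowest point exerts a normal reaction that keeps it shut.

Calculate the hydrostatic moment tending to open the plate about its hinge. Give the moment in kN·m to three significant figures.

M ≈ 27.0 kN·m

γ = ρg = 1260 × 9.81 / 1000 = 12.3606 kN/m³.
The plate makes 18° with the vertical, i.e. θ = 90° − 18° = 72° to the horizontal. Measuring y along the incline from the free-surface line, vertical depth h = y·sinθ with sinθ = 0.951057.
With the apex down, the centroid sits h/3 = 1.29/3 = 0.43 m below the base (the top edge), so y_c = 2.8 + 0.43 = 3.23 m and h_c = 3.23 × 0.951057 = 3.07191 m.
A = ½ × 2.4 × 1.29 = 1.548 m².
Resultant F = γ·h_c·A = 12.3606 × 3.07191 × 1.548 = 58.7786 kN.
I_c = b·h³/36 = 2.4 × 1.29³/36 = 0.143113 m⁴.
Centre of pressure: y_p = y_c + I_c/(y_c·A) = 3.23 + 0.143113/(3.23 × 1.548) = 3.23 + 0.0286224 = 3.25862 m along the plane.
The resultant acts 0.43 + 0.0286224 = 0.458622 m (along the plate) below the hinge at the top edge, so the moment about the hinge is M = F × 0.458622 = 58.7786 × 0.458622 = 26.9572 kN·m.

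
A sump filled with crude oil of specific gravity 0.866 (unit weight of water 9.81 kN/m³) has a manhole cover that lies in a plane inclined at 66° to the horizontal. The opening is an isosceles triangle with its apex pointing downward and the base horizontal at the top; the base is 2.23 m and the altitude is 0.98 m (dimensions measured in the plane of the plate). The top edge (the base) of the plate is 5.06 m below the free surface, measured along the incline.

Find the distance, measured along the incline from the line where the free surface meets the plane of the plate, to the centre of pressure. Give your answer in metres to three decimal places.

γ = 0.866 × 9.81 = 8.49546 kN/m³.
Let θ = 66° be the plate's angle to the horizontal; measure y along the incline from where the plane meets the free surface. Vertical depth h = y·sinθ with sinθ = 0.913545.
With the apex down, the centroid sits h/3 = 0.98/3 = 0.326667 m below the base (the top edge), so y_c = 5.06 + 0.326667 = 5.38667 m and h_c = 5.38667 × 0.913545 = 4.92097 m.
A = ½ × 2.23 × 0.98 = 1.0927 m².
Resultant F = γ·h_c·A = 8.49546 × 4.92097 × 1.0927 = 45.6813 kN.
I_c = b·h³/36 = 2.23 × 0.98³/36 = 0.0583016 m⁴.
Centre of pressure: y_p = y_c + I_c/(y_c·A) = 5.38667 + 0.0583016/(5.38667 × 1.0927) = 5.38667 + 0.00990511 = 5.39658 m along the plane.

y_p = 5.397 m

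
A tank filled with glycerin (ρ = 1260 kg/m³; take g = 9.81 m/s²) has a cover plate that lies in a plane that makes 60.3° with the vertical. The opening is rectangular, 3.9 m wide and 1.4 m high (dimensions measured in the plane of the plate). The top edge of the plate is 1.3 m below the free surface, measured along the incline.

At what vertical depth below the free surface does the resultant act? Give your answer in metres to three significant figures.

γ = ρg = 1260 × 9.81 / 1000 = 12.3606 kN/m³.
The plate makes 60.3° with the vertical, i.e. θ = 90° − 60.3° = 29.7° to the horizontal. Measuring y along the incline from the free-surface line, vertical depth h = y·sinθ with sinθ = 0.495459.
The centroid lies 1.4/2 = 0.7 m below the top edge, so y_c = 1.3 + 0.7 = 2 m and h_c = 2 × 0.495459 = 0.990918 m.
A = 3.9 × 1.4 = 5.46 m².
Resultant F = γ·h_c·A = 12.3606 × 0.990918 × 5.46 = 66.8759 kN.
I_c = b·h³/12 = 3.9 × 1.4³/12 = 0.8918 m⁴.
Centre of pressure: y_p = y_c + I_c/(y_c·A) = 2 + 0.8918/(2 × 5.46) = 2 + 0.0816667 = 2.08167 m along the plane.
Vertically, h_p = y_p·sinθ = 2.08167 × 0.495459 = 1.03138 m.

h_p = 1.03 m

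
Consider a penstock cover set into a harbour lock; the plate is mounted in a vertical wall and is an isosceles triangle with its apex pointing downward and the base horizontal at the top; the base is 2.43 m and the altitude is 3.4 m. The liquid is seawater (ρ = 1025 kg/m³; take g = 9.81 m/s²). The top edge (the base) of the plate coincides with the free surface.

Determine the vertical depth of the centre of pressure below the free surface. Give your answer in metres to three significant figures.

h_p = 1.70 m

γ = ρg = 1025 × 9.81 / 1000 = 10.05525 kN/m³.
With the apex down, the centroid sits h/3 = 3.4/3 = 1.13333 m below the base (the top edge), so the centroid depth is h_c = 1.13333 m.
A = ½ × 2.43 × 3.4 = 4.131 m².
Resultant F = γ·h_c·A = 10.05525 × 1.13333 × 4.131 = 47.0765 kN.
I_c = b·h³/36 = 2.43 × 3.4³/36 = 2.65302 m⁴.
Centre of pressure: y_p = y_c + I_c/(y_c·A) = 1.13333 + 2.65302/(1.13333 × 4.131) = 1.13333 + 0.566668 = 1.7 m along the plane.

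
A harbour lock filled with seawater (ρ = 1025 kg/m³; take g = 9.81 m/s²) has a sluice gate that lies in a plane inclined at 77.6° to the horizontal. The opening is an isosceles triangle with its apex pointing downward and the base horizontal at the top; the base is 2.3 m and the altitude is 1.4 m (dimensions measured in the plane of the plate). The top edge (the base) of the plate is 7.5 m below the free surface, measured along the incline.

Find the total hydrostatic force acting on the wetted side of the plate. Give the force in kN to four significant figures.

F ≈ 126.0 kN

γ = ρg = 1025 × 9.81 / 1000 = 10.05525 kN/m³.
Let θ = 77.6° be the plate's angle to the horizontal; measure y along the incline from where the plane meets the free surface. Vertical depth h = y·sinθ with sinθ = 0.976672.
With the apex down, the centroid sits h/3 = 1.4/3 = 0.466667 m below the base (the top edge), so y_c = 7.5 + 0.466667 = 7.96667 m and h_c = 7.96667 × 0.976672 = 7.78082 m.
A = ½ × 2.3 × 1.4 = 1.61 m².
Resultant F = γ·h_c·A = 10.05525 × 7.78082 × 1.61 = 125.963 kN.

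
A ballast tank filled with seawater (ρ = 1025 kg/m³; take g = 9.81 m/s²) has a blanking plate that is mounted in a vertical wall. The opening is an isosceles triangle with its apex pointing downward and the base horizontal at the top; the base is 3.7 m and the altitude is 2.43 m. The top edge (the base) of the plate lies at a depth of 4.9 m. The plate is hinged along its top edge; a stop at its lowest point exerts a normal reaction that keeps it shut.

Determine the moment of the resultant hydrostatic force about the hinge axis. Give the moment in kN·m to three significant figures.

γ = ρg = 1025 × 9.81 / 1000 = 10.05525 kN/m³.
With the apex down, the centroid sits h/3 = 2.43/3 = 0.81 m below the base (the top edge), so the centroid depth is h_c = 4.9 + 0.81 = 5.71 m.
A = ½ × 3.7 × 2.43 = 4.4955 m².
Resultant F = γ·h_c·A = 10.05525 × 5.71 × 4.4955 = 258.111 kN.
I_c = b·h³/36 = 3.7 × 2.43³/36 = 1.47475 m⁴.
Centre of pressure: y_p = y_c + I_c/(y_c·A) = 5.71 + 1.47475/(5.71 × 4.4955) = 5.71 + 0.0574519 = 5.76745 m along the plane.
The resultant acts 0.81 + 0.0574519 = 0.867452 m (along the plate) below the hinge at the top edge, so the moment about the hinge is M = F × 0.867452 = 258.111 × 0.867452 = 223.899 kN·m.

M ≈ 224 kN·m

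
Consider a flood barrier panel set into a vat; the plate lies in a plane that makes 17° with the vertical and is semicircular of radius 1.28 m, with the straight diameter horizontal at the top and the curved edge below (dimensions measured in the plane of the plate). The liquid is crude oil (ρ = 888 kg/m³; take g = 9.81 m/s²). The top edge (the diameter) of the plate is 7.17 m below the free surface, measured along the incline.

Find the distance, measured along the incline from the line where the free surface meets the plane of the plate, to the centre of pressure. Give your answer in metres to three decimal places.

γ = ρg = 888 × 9.81 / 1000 = 8.71128 kN/m³.
The plate makes 17° with the vertical, i.e. θ = 90° − 17° = 73° to the horizontal. Measuring y along the incline from the free-surface line, vertical depth h = y·sinθ with sinθ = 0.956305.
The centroid of a semicircle lies 4r/(3π) = 0.543249 m from the diameter, here below the top edge, so y_c = 7.17 + 0.543249 = 7.71325 m and h_c = 7.71325 × 0.956305 = 7.37622 m.
A = πr²/2 = π × 1.28²/2 = 2.57359 m².
Resultant F = γ·h_c·A = 8.71128 × 7.37622 × 2.57359 = 165.369 kN.
I_c = (π/8 − 8/(9π))·r⁴ = 0.109757 × 1.28⁴ = 0.294627 m⁴.
Centre of pressure: y_p = y_c + I_c/(y_c·A) = 7.71325 + 0.294627/(7.71325 × 2.57359) = 7.71325 + 0.0148421 = 7.72809 m along the plane.

y_p = 7.728 m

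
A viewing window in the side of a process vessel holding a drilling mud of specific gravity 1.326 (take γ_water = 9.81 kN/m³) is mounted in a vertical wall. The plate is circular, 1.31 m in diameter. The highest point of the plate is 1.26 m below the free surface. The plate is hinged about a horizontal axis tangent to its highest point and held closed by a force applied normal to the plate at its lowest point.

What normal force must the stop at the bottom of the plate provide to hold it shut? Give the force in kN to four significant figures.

γ = 1.326 × 9.81 = 13.00806 kN/m³.
The centroid is at the centre, 0.655 m below the top of the plate, so the centroid depth is h_c = 1.26 + 0.655 = 1.915 m.
A = π(0.655)² = 1.34782 m².
Resultant F = γ·h_c·A = 13.00806 × 1.915 × 1.34782 = 33.5748 kN.
I_c = πr⁴/4 = π × 0.655⁴/4 = 0.144562 m⁴.
Centre of pressure: y_p = y_c + I_c/(y_c·A) = 1.915 + 0.144562/(1.915 × 1.34782) = 1.915 + 0.0560084 = 1.97101 m along the plane.
The resultant acts 0.655 + 0.0560084 = 0.711008 m (along the plate) below the hinge at the top edge, so the moment about the hinge is M = F × 0.711008 = 33.5748 × 0.711008 = 23.872 kN·m.
A normal force at the bottom, 1.31 m from the hinge, must supply this moment: P = 23.872/1.31 = 18.2229 kN.

P ≈ 18.22 kN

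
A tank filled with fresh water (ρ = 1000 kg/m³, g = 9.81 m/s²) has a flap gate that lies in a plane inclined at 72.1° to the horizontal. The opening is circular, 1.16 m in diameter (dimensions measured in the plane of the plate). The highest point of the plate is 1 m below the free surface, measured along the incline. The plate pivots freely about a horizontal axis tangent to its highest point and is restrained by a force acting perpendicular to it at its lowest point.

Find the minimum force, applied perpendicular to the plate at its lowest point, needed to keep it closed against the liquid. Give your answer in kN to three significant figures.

γ = ρg = 1000 × 9.81 = 9810 N/m³ = 9.81 kN/m³.
Let θ = 72.1° be the plate's angle to the horizontal; measure y along the incline from where the plane meets the free surface. Vertical depth h = y·sinθ with sinθ = 0.951594.
The centroid is at the centre, 0.58 m below the top of the plate, so y_c = 1 + 0.58 = 1.58 m and h_c = 1.58 × 0.951594 = 1.50352 m.
A = π(0.58)² = 1.05683 m².
Resultant F = γ·h_c·A = 9.81 × 1.50352 × 1.05683 = 15.5877 kN.
I_c = πr⁴/4 = π × 0.58⁴/4 = 0.0888796 m⁴.
Centre of pressure: y_p = y_c + I_c/(y_c·A) = 1.58 + 0.0888796/(1.58 × 1.05683) = 1.58 + 0.053228 = 1.63323 m along the plane.
The resultant acts 0.58 + 0.053228 = 0.633228 m (along the plate) below the hinge at the top edge, so the moment about the hinge is M = F × 0.633228 = 15.5877 × 0.633228 = 9.87057 kN·m.
A normal force at the bottom, 1.16 m from the hinge, must supply this moment: P = 9.87057/1.16 = 8.50911 kN.

P ≈ 8.51 kN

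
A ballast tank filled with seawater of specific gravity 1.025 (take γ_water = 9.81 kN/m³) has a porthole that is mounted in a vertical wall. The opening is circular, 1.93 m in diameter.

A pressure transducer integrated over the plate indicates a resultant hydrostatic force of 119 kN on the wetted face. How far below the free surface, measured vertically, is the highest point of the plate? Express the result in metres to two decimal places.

γ = 1.025 × 9.81 = 10.05525 kN/m³.
A = π(0.965)² = 2.92553 m².
From F = γ·h_c·A, the centroid depth is h_c = 119/(10.05525 × 2.92553) = 4.04529 m.
The centroid is at the centre, 0.965 m below the top of the plate, so the highest point sits at h_top = 4.04529 − 0.965 = 3.08029 m below the surface.

d_top ≈ 3.08 m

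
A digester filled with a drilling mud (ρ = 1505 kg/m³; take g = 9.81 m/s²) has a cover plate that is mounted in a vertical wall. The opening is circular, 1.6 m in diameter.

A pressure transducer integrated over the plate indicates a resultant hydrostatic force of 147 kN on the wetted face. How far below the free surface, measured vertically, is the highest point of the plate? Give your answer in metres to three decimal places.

γ = ρg = 1505 × 9.81 / 1000 = 14.76405 kN/m³.
A = π(0.8)² = 2.01062 m².
From F = γ·h_c·A, the centroid depth is h_c = 147/(14.76405 × 2.01062) = 4.95201 m.
The centroid is at the centre, 0.8 m below the top of the plate, so the highest point sits at h_top = 4.95201 − 0.8 = 4.15201 m below the surface.

d_top ≈ 4.152 m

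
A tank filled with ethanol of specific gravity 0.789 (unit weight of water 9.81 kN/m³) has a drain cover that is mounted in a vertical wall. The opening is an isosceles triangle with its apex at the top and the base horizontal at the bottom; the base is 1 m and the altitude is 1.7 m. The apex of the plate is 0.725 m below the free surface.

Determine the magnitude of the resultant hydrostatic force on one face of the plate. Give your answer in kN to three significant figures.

γ = 0.789 × 9.81 = 7.74009 kN/m³.
With the apex up, the centroid sits 2h/3 = 2 × 1.7/3 = 1.13333 m below the apex, so the centroid depth is h_c = 0.725 + 1.13333 = 1.85833 m.
A = ½ × 1 × 1.7 = 0.85 m².
Resultant F = γ·h_c·A = 7.74009 × 1.85833 × 0.85 = 12.2261 kN.

F ≈ 12.2 kN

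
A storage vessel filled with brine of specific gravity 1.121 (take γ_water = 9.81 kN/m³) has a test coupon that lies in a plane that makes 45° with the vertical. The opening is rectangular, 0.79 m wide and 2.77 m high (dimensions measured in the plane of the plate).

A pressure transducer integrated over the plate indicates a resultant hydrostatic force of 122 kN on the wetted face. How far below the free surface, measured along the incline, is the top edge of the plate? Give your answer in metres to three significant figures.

y_top ≈ 5.78 m

γ = 1.121 × 9.81 = 10.99701 kN/m³.
A = 0.79 × 2.77 = 2.1883 m².
From F = γ·h_c·A, the centroid depth is h_c = 122/(10.99701 × 2.1883) = 5.06965 m.
The plate makes 45° with the vertical, i.e. θ = 90° − 45° = 45° to the horizontal. Measuring y along the incline from the free-surface line, vertical depth h = y·sinθ with sinθ = 0.707107.
Along the incline, y_c = h_c/sinθ = 5.06965/0.707107 = 7.16957 m.
The centroid lies 2.77/2 = 1.385 m below the top edge, so the top edge sits at y_top = 7.16957 − 1.385 = 5.78457 m along the incline.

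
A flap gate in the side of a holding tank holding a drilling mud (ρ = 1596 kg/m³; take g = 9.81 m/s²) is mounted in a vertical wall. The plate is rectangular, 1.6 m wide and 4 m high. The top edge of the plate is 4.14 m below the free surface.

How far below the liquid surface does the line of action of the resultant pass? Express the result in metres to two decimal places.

h_p = 6.36 m

γ = ρg = 1596 × 9.81 / 1000 = 15.65676 kN/m³.
The centroid lies 4/2 = 2 m below the top edge, so the centroid depth is h_c = 4.14 + 2 = 6.14 m.
A = 1.6 × 4 = 6.4 m².
Resultant F = γ·h_c·A = 15.65676 × 6.14 × 6.4 = 615.248 kN.
I_c = b·h³/12 = 1.6 × 4³/12 = 8.53333 m⁴.
Centre of pressure: y_p = y_c + I_c/(y_c·A) = 6.14 + 8.53333/(6.14 × 6.4) = 6.14 + 0.217155 = 6.35715 m along the plane.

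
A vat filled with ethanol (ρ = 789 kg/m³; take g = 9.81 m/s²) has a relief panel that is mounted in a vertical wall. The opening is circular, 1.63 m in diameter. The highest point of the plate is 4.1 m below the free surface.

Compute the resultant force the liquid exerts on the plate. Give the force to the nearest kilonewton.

γ = ρg = 789 × 9.81 / 1000 = 7.74009 kN/m³.
The centroid is at the centre, 0.815 m below the top of the plate, so the centroid depth is h_c = 4.1 + 0.815 = 4.915 m.
A = π(0.815)² = 2.08672 m².
Resultant F = γ·h_c·A = 7.74009 × 4.915 × 2.08672 = 79.3841 kN.

F ≈ 79 kN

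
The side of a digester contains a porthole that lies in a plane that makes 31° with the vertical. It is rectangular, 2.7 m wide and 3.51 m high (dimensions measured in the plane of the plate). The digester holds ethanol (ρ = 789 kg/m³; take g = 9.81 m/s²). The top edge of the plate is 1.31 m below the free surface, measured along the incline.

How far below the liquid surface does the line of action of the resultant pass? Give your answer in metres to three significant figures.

γ = ρg = 789 × 9.81 / 1000 = 7.74009 kN/m³.
The plate makes 31° with the vertical, i.e. θ = 90° − 31° = 59° to the horizontal. Measuring y along the incline from the free-surface line, vertical depth h = y·sinθ with sinθ = 0.857167.
The centroid lies 3.51/2 = 1.755 m below the top edge, so y_c = 1.31 + 1.755 = 3.065 m and h_c = 3.065 × 0.857167 = 2.62722 m.
A = 2.7 × 3.51 = 9.477 m².
Resultant F = γ·h_c·A = 7.74009 × 2.62722 × 9.477 = 192.714 kN.
I_c = b·h³/12 = 2.7 × 3.51³/12 = 9.7298 m⁴.
Centre of pressure: y_p = y_c + I_c/(y_c·A) = 3.065 + 9.7298/(3.065 × 9.477) = 3.065 + 0.334967 = 3.39997 m along the plane.
Vertically, h_p = y_p·sinθ = 3.39997 × 0.857167 = 2.91434 m.

h_p = 2.91 m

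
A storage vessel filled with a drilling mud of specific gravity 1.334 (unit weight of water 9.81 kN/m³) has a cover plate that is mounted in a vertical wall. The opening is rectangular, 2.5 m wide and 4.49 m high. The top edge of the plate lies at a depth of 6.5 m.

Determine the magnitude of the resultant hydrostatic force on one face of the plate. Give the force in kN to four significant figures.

γ = 1.334 × 9.81 = 13.08654 kN/m³.
The centroid lies 4.49/2 = 2.245 m below the top edge, so the centroid depth is h_c = 6.5 + 2.245 = 8.745 m.
A = 2.5 × 4.49 = 11.225 m².
Resultant F = γ·h_c·A = 13.08654 × 8.745 × 11.225 = 1284.61 kN.

F ≈ 1285 kN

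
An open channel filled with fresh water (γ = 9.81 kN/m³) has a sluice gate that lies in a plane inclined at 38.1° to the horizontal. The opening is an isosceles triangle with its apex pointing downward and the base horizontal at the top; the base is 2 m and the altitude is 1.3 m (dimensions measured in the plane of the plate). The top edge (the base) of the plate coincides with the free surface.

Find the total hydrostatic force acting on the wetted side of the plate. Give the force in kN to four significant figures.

γ = 9.81 kN/m³.
Let θ = 38.1° be the plate's angle to the horizontal; measure y along the incline from where the plane meets the free surface. Vertical depth h = y·sinθ with sinθ = 0.617036.
With the apex down, the centroid sits h/3 = 1.3/3 = 0.433333 m below the base (the top edge), so y_c = 0.433333 m and h_c = 0.433333 × 0.617036 = 0.267382 m.
A = ½ × 2 × 1.3 = 1.3 m².
Resultant F = γ·h_c·A = 9.81 × 0.267382 × 1.3 = 3.40992 kN.

F ≈ 3.410 kN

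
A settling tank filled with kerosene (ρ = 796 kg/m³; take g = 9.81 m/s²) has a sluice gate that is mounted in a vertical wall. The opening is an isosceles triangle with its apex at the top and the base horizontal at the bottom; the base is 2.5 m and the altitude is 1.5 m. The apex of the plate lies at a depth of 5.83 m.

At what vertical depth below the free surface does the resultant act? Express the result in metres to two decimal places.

γ = ρg = 796 × 9.81 / 1000 = 7.80876 kN/m³.
With the apex up, the centroid sits 2h/3 = 2 × 1.5/3 = 1 m below the apex, so the centroid depth is h_c = 5.83 + 1 = 6.83 m.
A = ½ × 2.5 × 1.5 = 1.875 m².
Resultant F = γ·h_c·A = 7.80876 × 6.83 × 1.875 = 100.001 kN.
I_c = b·h³/36 = 2.5 × 1.5³/36 = 0.234375 m⁴.
Centre of pressure: y_p = y_c + I_c/(y_c·A) = 6.83 + 0.234375/(6.83 × 1.875) = 6.83 + 0.0183016 = 6.8483 m along the plane.

h_p = 6.85 m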